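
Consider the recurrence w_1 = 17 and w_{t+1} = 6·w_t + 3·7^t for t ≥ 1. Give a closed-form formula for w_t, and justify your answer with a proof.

w_t = -4·6^(t - 1) + 3·7^t

Computing the first terms: w_1 = 17, w_2 = 123, w_3 = 885. This suggests w_t = -4·6^(t - 1) + 3·7^t.
When t = 1: the formula gives 17 = 17 = w_1.
Inductive step: assume the claim holds for t = m, so w_m = -4·6^(m - 1) + 3·7^m.
Then w_{m+1} = 6·w_m + 3·7^m = 6·(-4·6^(m - 1) + 3·7^m) + 3·7^m = -4·6^m + 3·7^(m + 1) = -4·6^((m+1) - 1) + 3·7^(m+1),
which is the claimed formula at t = m+1.
By induction, the statement is established for all t ≥ 1.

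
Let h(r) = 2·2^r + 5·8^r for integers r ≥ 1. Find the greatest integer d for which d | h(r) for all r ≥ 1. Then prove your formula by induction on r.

d = 4

Computing the first values: h(1) = 44 and h(2) = 328; gcd(44, 328) = 4, so d ≤ 4.
We prove 4 | 2·2^r + 5·8^r for all r ≥ 1 by induction on r.
Base case (r = 1): h(1) = 44 = 4·(11), so 4 | h(1).
Suppose the result is true for r = m, i.e. 4 | h(m). Then
h(m+1) − 8·h(m) = (2·2^(m+1) + 5·8^(m+1)) − 8·(2·2^m + 5·8^m) = (2)·2^m·(2 − 8) = (-12)·2^m. Since 4 | h(m) by the inductive hypothesis, 4 | 8·h(m); and 4 | -12 since -12 = 4·-3. Therefore 4 | h(m+1).
By induction, the statement is established for all r ≥ 1.
Therefore the largest such d is 4.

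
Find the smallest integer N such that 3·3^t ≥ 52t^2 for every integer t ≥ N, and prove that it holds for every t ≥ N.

N = 6

At t = 5: 729 < 1300, so the inequality fails and N ≥ 6. We prove 3·3^t ≥ 52t^2 for all t ≥ 6.
Base step (t = 6): 3·3^t = 2187 and 52t^2 = 1872, so 2187 ≥ 1872.
Suppose the result is true for t = i, so 3·3^i ≥ 52i^2.
Then 3·3^(i + 1) = 3·(3·3^i) ≥ 3·(52i^2).
Also, for i ≥ 6 we have 3·(52i^2) ≥ 52(i+1)^2, since 3 ≥ (1 + 1/i)^2 for all i ≥ 6.
Combining, 3·3^(i + 1) ≥ 52(i+1)^2.
By the principle of mathematical induction, the result holds for all t ≥ 6.
Hence the smallest such N is 6.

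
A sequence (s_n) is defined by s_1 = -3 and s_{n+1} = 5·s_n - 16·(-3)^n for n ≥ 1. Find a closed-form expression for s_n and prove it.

Computing the first terms: s_1 = -3, s_2 = 33, s_3 = 21. This suggests s_n = 2(-3)^n + 3·5^(n - 1).
Base step (n = 1): the formula gives -3 = -3 = s_1.
Inductive step: assume the claim holds for n = m, so s_m = 2(-3)^m + 3·5^(m - 1).
Then s_{m+1} = 5·s_m - 16·(-3)^m = 5·(2(-3)^m + 3·5^(m - 1)) - 16·(-3)^m = 2(-3)^(m + 1) + 3·5^m = 2(-3)^(m+1) + 3·5^((m+1) - 1),
which is the claimed formula at n = m+1.
This completes the induction.

s_n = 2(-3)^n + 3·5^(n - 1)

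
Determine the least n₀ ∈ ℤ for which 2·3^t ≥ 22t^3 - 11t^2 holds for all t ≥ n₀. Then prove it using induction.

n₀ = 8

At t = 7: 4374 < 7007, so the inequality fails and n₀ ≥ 8. We prove 2·3^t ≥ 22t^3 - 11t^2 for all t ≥ 8.
Base step (t = 8): 2·3^t = 13122 and 22t^3 - 11t^2 = 10560, so 13122 ≥ 10560.
Inductive step: assume the claim holds for t = p, so 2·3^p ≥ 22p^3 - 11p^2.
Then 2·3^(p + 1) = 3·(2·3^p) ≥ 3·(22p^3 - 11p^2).
Also, for p ≥ 8 we have 3·(22p^3 - 11p^2) ≥ 22(p+1)^3 - 11(p+1)^2, since 3·(22p^3 - 11p^2) − (22(p+1)^3 - 11(p+1)^2) = 44p^3 - 88p^2 - 44p - 11, which is nonnegative for all p ≥ 8.
Combining, 2·3^(p + 1) ≥ 22(p+1)^3 - 11(p+1)^2.
By the principle of mathematical induction, the result holds for all t ≥ 8.
Hence the smallest such n₀ is 8.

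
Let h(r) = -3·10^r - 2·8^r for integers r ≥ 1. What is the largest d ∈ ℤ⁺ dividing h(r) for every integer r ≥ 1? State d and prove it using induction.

d = 2

Computing the first values: h(1) = -46 and h(2) = -428; gcd(-46, -428) = 2, so d ≤ 2.
We prove 2 | -3·10^r - 2·8^r for all r ≥ 1 by induction on r.
When r = 1: h(1) = -46 = 2·(-23), so 2 | h(1).
Suppose the result is true for r = m, i.e. 2 | h(m). Then
h(m+1) − 10·h(m) = (-3·10^(m+1) - 2·8^(m+1)) − 10·(-3·10^m - 2·8^m) = (-2)·8^m·(8 − 10) = (4)·8^m. Since 2 | h(m) by the inductive hypothesis, 2 | 10·h(m); and 2 | 4 since 4 = 2·2. Therefore 2 | h(m+1).
This completes the induction.
Therefore the largest such d is 2.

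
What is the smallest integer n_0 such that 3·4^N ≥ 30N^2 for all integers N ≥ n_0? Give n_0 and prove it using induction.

At N = 3: 192 < 270, so the inequality fails and n_0 ≥ 4. We prove 3·4^N ≥ 30N^2 for all N ≥ 4.
When N = 4: 3·4^N = 768 and 30N^2 = 480, so 768 ≥ 480.
Inductive step: suppose the statement holds for some m ≥ 4, so 3·4^m ≥ 30m^2.
Then 3·4^(m + 1) = 4·(3·4^m) ≥ 4·(30m^2).
Also, for m ≥ 4 we have 4·(30m^2) ≥ 30(m+1)^2, since 4 ≥ (1 + 1/m)^2 for all m ≥ 4.
Combining, 3·4^(m + 1) ≥ 30(m+1)^2.
By induction, the statement is established for all N ≥ 4.
Hence the smallest such n_0 is 4.

n_0 = 4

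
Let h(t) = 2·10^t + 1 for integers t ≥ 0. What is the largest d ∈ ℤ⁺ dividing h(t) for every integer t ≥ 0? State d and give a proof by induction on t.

Computing the first values: h(0) = 3 and h(1) = 21; gcd(3, 21) = 3, so d ≤ 3.
We prove 3 | 2·10^t + 1 for all t ≥ 0 by induction on t.
For the base case t = 0: h(0) = 3 = 3·(1), so 3 | h(0).
Inductive step: suppose the statement holds for some m ≥ 0, i.e. 3 | h(m). Then
h(m+1) = 2·10^(m+1) + 1 = 10·(2·10^m + 1) - 9 = 10·h(m) - 9. The first term is divisible by 3 by the inductive hypothesis, and -9 is divisible by 3. Hence 3 | h(m+1).
By the principle of mathematical induction, the result holds for all t ≥ 0.
Therefore the largest such d is 3.

d = 3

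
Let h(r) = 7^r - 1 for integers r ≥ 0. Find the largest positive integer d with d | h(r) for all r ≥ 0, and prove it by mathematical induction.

d = 6

Computing the first values: h(0) = 0 and h(1) = 6; gcd(0, 6) = 6, so d ≤ 6.
We prove 6 | 7^r - 1 for all r ≥ 0 by induction on r.
When r = 0: h(0) = 0 = 6·(0), so 6 | h(0).
For the inductive step, assume it holds for an arbitrary i ≥ 0, i.e. 6 | h(i). Then
h(i+1) = 7^(i+1) - 1 = 7·(7^i - 1) + 6 = 7·h(i) + 6. The first term is divisible by 6 by the inductive hypothesis, and 6 is divisible by 6. Hence 6 | h(i+1).
By the principle of mathematical induction, the result holds for all r ≥ 0.
Therefore the largest such d is 6.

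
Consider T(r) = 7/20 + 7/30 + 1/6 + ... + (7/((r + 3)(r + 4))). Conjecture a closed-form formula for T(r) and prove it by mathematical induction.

We claim T(r) = 7r/(4(r + 4)) for all r ≥ 1.
When r = 1: T(1) = 7/20, and the closed form gives 7/20. They agree.
Inductive step: assume the claim holds for r = m, so T(m) = 7m/(4(m + 4)).
Then T(m+1) = T(m) + (7/((m + 4)(m + 5))) = (7m/(4(m + 4))) + (7/((m + 4)(m + 5))).
Simplifying, T(m+1) = 7(m + 1)/(4(m + 5)) = 7(m+1)/(4((m+1) + 4)),
which is the closed form with r = m+1.
This completes the induction.

T(r) = 7r/(4(r + 4))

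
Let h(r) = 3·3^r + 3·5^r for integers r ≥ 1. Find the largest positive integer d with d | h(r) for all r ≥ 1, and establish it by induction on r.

Computing the first values: h(1) = 24 and h(2) = 102; gcd(24, 102) = 6, so d ≤ 6.
We prove 6 | 3·3^r + 3·5^r for all r ≥ 1 by induction on r.
For the base case r = 1: h(1) = 24 = 6·(4), so 6 | h(1).
Suppose the result is true for r = j, i.e. 6 | h(j). Then
h(j+1) − 5·h(j) = (3·3^(j+1) + 3·5^(j+1)) − 5·(3·3^j + 3·5^j) = (3)·3^j·(3 − 5) = (-6)·3^j. Since 6 | h(j) by the inductive hypothesis, 6 | 5·h(j); and 6 | -6 since -6 = 6·-1. Therefore 6 | h(j+1).
Hence, by induction on r, the claim holds for every r ≥ 1.
Therefore the largest such d is 6.

d = 6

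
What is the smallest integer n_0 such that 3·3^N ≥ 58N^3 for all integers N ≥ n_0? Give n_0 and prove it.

n_0 = 9

At N = 8: 19683 < 29696, so the inequality fails and n_0 ≥ 9. We prove 3·3^N ≥ 58N^3 for all N ≥ 9.
Base step (N = 9): 3·3^N = 59049 and 58N^3 = 42282, so 59049 ≥ 42282.
For the inductive step, assume it holds for an arbitrary p ≥ 9, so 3·3^p ≥ 58p^3.
Then 3·3^(p + 1) = 3·(3·3^p) ≥ 3·(58p^3).
Also, for p ≥ 9 we have 3·(58p^3) ≥ 58(p+1)^3, since 3 ≥ (1 + 1/p)^3 for all p ≥ 9.
Combining, 3·3^(p + 1) ≥ 58(p+1)^3.
Hence, by induction on N, the claim holds for every N ≥ 9.
Hence the smallest such n_0 is 9.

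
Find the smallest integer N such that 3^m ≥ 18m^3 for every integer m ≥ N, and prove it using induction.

N = 9

At m = 8: 6561 < 9216, so the inequality fails and N ≥ 9. We prove 3^m ≥ 18m^3 for all m ≥ 9.
For the base case m = 9: 3^m = 19683 and 18m^3 = 13122, so 19683 ≥ 13122.
Inductive step: suppose the statement holds for some i ≥ 9, so 3^i ≥ 18i^3.
Then 3^(i + 1) = 3·(3^i) ≥ 3·(18i^3).
Also, for i ≥ 9 we have 3·(18i^3) ≥ 18(i+1)^3, since 3 ≥ (1 + 1/i)^3 for all i ≥ 9.
Combining, 3^(i + 1) ≥ 18(i+1)^3.
Hence, by induction on m, the claim holds for every m ≥ 9.
Hence the smallest such N is 9.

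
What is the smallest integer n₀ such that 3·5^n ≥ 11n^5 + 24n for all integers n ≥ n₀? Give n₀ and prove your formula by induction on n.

n₀ = 7

At n = 6: 46875 < 85680, so the inequality fails and n₀ ≥ 7. We prove 3·5^n ≥ 11n^5 + 24n for all n ≥ 7.
For the base case n = 7: 3·5^n = 234375 and 11n^5 + 24n = 185045, so 234375 ≥ 185045.
Suppose the result is true for n = r, so 3·5^r ≥ 11r^5 + 24r.
Then 3·5^(r + 1) = 5·(3·5^r) ≥ 5·(11r^5 + 24r).
Also, for r ≥ 7 we have 5·(11r^5 + 24r) ≥ 11(r+1)^5 + 24(r+1), since 5·(11r^5 + 24r) − (11(r+1)^5 + 24(r+1)) = 44r^5 - 55r^4 - 110r^3 - 110r^2 + 41r - 35, which is nonnegative for all r ≥ 7.
Combining, 3·5^(r + 1) ≥ 11(r+1)^5 + 24(r+1).
By induction, the statement is established for all n ≥ 7.
Hence the smallest such n₀ is 7.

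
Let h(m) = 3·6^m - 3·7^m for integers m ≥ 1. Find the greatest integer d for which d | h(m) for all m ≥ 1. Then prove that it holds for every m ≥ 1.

Computing the first values: h(1) = -3 and h(2) = -39; gcd(-3, -39) = 3, so d ≤ 3.
We prove 3 | 3·6^m - 3·7^m for all m ≥ 1 by induction on m.
Base step (m = 1): h(1) = -3 = 3·(-1), so 3 | h(1).
For the inductive step, assume it holds for an arbitrary k ≥ 1, i.e. 3 | h(k). Then
h(k+1) − 7·h(k) = (3·6^(k+1) - 3·7^(k+1)) − 7·(3·6^k - 3·7^k) = (3)·6^k·(6 − 7) = (-3)·6^k. Since 3 | h(k) by the inductive hypothesis, 3 | 7·h(k); and 3 | -3 since -3 = 3·-1. Therefore 3 | h(k+1).
This completes the induction.
Therefore the largest such d is 3.

d = 3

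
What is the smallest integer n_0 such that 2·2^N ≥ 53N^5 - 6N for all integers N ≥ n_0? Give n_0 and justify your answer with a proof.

At N = 29: 1073741824 < 1087090723, so the inequality fails and n_0 ≥ 30. We prove 2·2^N ≥ 53N^5 - 6N for all N ≥ 30.
Base step (N = 30): 2·2^N = 2147483648 and 53N^5 - 6N = 1287899820, so 2147483648 ≥ 1287899820.
Inductive step: assume the claim holds for N = r, so 2·2^r ≥ 53r^5 - 6r.
Then 2·2^(r + 1) = 2·(2·2^r) ≥ 2·(53r^5 - 6r).
Also, for r ≥ 30 we have 2·(53r^5 - 6r) ≥ 53(r+1)^5 - 6(r+1), since 2·(53r^5 - 6r) − (53(r+1)^5 - 6(r+1)) = 53r^5 - 265r^4 - 530r^3 - 530r^2 - 271r - 47, which is nonnegative for all r ≥ 30.
Combining, 2·2^(r + 1) ≥ 53(r+1)^5 - 6(r+1).
By induction, the statement is established for all N ≥ 30.
Hence the smallest such n_0 is 30.

n_0 = 30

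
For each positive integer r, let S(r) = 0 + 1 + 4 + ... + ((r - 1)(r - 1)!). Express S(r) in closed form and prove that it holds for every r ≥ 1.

S(r) = r! - 1

We claim S(r) = r! - 1 for all r ≥ 1.
Base step (r = 1): S(1) = 0, and the closed form gives 0. They agree.
Inductive step: assume the claim holds for r = k, so S(k) = k! - 1.
Then S(k+1) = S(k) + (k·k!) = (k! - 1) + (k·k!).
Simplifying, S(k+1) = (k+1)! - 1,
which is the closed form with r = k+1.
This completes the induction.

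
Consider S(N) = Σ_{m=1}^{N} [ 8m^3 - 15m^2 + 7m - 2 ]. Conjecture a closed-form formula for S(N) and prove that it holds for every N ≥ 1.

We claim S(N) = N(2N^3 - N^2 - 2N - 1) for all N ≥ 1.
Base case (N = 1): S(1) = -2, and the closed form gives -2. They agree.
Suppose the result is true for N = m, so S(m) = m(2m^3 - m^2 - 2m - 1).
Then S(m+1) = S(m) + (8m^3 + 9m^2 + m - 2) = (m(2m^3 - m^2 - 2m - 1)) + (8m^3 + 9m^2 + m - 2).
Simplifying, S(m+1) = (m + 1)(2m^3 + 5m^2 + 2m - 2) = (m+1)(2(m+1)^3 - (m+1)^2 - 2(m+1) - 1),
which is the closed form with N = m+1.
This completes the induction.

S(N) = N(2N^3 - N^2 - 2N - 1)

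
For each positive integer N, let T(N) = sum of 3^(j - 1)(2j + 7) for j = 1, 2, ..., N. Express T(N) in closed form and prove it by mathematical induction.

We claim T(N) = 3^N(N + 3) - 3 for all N ≥ 1.
Base step (N = 1): T(1) = 9, and the closed form gives 9. They agree.
Inductive step: assume the claim holds for N = j, so T(j) = 3^j(j + 3) - 3.
Then T(j+1) = T(j) + (3^j(2j + 9)) = (3^j(j + 3) - 3) + (3^j(2j + 9)).
Simplifying, T(j+1) = 3·3^j·j + 12·3^j - 3 = 3^(j+1)((j+1) + 3) - 3,
which is the closed form with N = j+1.
This completes the induction.

T(N) = 3^N(N + 3) - 3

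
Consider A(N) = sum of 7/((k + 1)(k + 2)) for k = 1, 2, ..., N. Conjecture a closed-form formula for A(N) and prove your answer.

We claim A(N) = 7N/(2(N + 2)) for all N ≥ 1.
Base case (N = 1): A(1) = 7/6, and the closed form gives 7/6. They agree.
For the inductive step, assume it holds for an arbitrary k ≥ 1, so A(k) = 7k/(2(k + 2)).
Then A(k+1) = A(k) + (7/((k + 2)(k + 3))) = (7k/(2(k + 2))) + (7/((k + 2)(k + 3))).
Simplifying, A(k+1) = 7(k + 1)/(2(k + 3)) = 7(k+1)/(2((k+1) + 2)),
which is the closed form with N = k+1.
By the principle of mathematical induction, the result holds for all N ≥ 1.

A(N) = 7N/(2(N + 2))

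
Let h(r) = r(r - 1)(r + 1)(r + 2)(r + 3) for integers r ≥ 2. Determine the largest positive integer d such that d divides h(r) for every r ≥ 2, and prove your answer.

d = 120

Computing the first values: h(2) = 120 and h(3) = 720; gcd(120, 720) = 120, so d ≤ 120.
We prove 120 | r(r - 1)(r + 1)(r + 2)(r + 3) for all r ≥ 2 by induction on r.
Base case (r = 2): h(2) = 120 = 120·(1), so 120 | h(2).
Inductive step: assume the claim holds for r = m, i.e. 120 | h(m). Then
h(m+1) − h(m) = m·(m+1)·(m+2)·(m+3)·(m+4) − (m-1)·m·(m+1)·(m+2)·(m+3) = m·(m+1)·(m+2)·(m+3)·[(m+4) − (m-1)] = 5·m·(m+1)·(m+2)·(m+3). The product of 4 consecutive integers is divisible by (4)! = 24, so h(m+1) − h(m) is divisible by 5·24 = 120. By the inductive hypothesis 120 | h(m), hence 120 | h(m+1).
By induction, the statement is established for all r ≥ 2.
Therefore the largest such d is 120.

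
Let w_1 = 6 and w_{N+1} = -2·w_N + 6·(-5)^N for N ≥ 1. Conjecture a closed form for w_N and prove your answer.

Computing the first terms: w_1 = 6, w_2 = -42, w_3 = 234. This suggests w_N = -(-2)^(N + 1) - 2(-5)^N.
For the base case N = 1: the formula gives 6 = 6 = w_1.
Suppose the result is true for N = p, so w_p = -(-2)^(p + 1) - 2(-5)^p.
Then w_{p+1} = -2·w_p + 6·(-5)^p = -2·(-(-2)^(p + 1) - 2(-5)^p) + 6·(-5)^p = -(-2)^(p + 2) - 2(-5)^(p + 1) = -(-2)^((p+1) + 1) - 2(-5)^(p+1),
which is the claimed formula at N = p+1.
By the principle of mathematical induction, the result holds for all N ≥ 1.

w_N = -(-2)^(N + 1) - 2(-5)^N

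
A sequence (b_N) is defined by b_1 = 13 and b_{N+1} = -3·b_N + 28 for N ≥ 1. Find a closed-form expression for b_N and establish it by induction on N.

Computing the first terms: b_1 = 13, b_2 = -11, b_3 = 61. This suggests b_N = -2(-3)^N + 7.
For the base case N = 1: the formula gives 13 = 13 = b_1.
Inductive step: suppose the statement holds for some j ≥ 1, so b_j = -2(-3)^j + 7.
Then b_{j+1} = -3·b_j + 28 = -3·(-2(-3)^j + 7) + 28 = -2(-3)^(j + 1) + 7,
which is the claimed formula at N = j+1.
By induction, the statement is established for all N ≥ 1.

b_N = -2(-3)^N + 7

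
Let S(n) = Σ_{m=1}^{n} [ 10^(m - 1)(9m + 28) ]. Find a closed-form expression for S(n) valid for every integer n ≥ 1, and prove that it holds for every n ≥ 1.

We claim S(n) = 10^n(n + 3) - 3 for all n ≥ 1.
Base case (n = 1): S(1) = 37, and the closed form gives 37. They agree.
Suppose the result is true for n = m, so S(m) = 10^m(m + 3) - 3.
Then S(m+1) = S(m) + (10^m(9m + 37)) = (10^m(m + 3) - 3) + (10^m(9m + 37)).
Simplifying, S(m+1) = 10·10^m·m + 40·10^m - 3 = 10^(m+1)((m+1) + 3) - 3,
which is the closed form with n = m+1.
By the principle of mathematical induction, the result holds for all n ≥ 1.

S(n) = 10^n(n + 3) - 3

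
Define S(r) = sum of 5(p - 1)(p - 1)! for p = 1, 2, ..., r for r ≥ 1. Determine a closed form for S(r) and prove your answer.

We claim S(r) = 5r! - 5 for all r ≥ 1.
When r = 1: S(1) = 0, and the closed form gives 0. They agree.
Inductive step: assume the claim holds for r = p, so S(p) = 5p! - 5.
Then S(p+1) = S(p) + (5p·p!) = (5p! - 5) + (5p·p!).
Simplifying, S(p+1) = 5(p+1)! - 5,
which is the closed form with r = p+1.
By the principle of mathematical induction, the result holds for all r ≥ 1.

S(r) = 5r! - 5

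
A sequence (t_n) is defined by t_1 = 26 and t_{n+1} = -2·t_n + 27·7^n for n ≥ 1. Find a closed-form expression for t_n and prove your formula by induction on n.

t_n = 5(-2)^(n - 1) + 3·7^n

Computing the first terms: t_1 = 26, t_2 = 137, t_3 = 1049. This suggests t_n = 5(-2)^(n - 1) + 3·7^n.
Base step (n = 1): the formula gives 26 = 26 = t_1.
For the inductive step, assume it holds for an arbitrary k ≥ 1, so t_k = 5(-2)^(k - 1) + 3·7^k.
Then t_{k+1} = -2·t_k + 27·7^k = -2·(5(-2)^(k - 1) + 3·7^k) + 27·7^k = 5(-2)^k + 3·7^(k + 1) = 5(-2)^((k+1) - 1) + 3·7^(k+1),
which is the claimed formula at n = k+1.
By induction, the statement is established for all n ≥ 1.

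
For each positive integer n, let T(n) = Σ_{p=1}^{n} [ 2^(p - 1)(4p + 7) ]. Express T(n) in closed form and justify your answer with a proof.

T(n) = 2^n(4n + 3) - 3

We claim T(n) = 2^n(4n + 3) - 3 for all n ≥ 1.
When n = 1: T(1) = 11, and the closed form gives 11. They agree.
Suppose the result is true for n = p, so T(p) = 2^p(4p + 3) - 3.
Then T(p+1) = T(p) + (2^p(4p + 11)) = (2^p(4p + 3) - 3) + (2^p(4p + 11)).
Simplifying, T(p+1) = 8·2^p·p + 14·2^p - 3 = 2^(p+1)(4(p+1) + 3) - 3,
which is the closed form with n = p+1.
Hence, by induction on n, the claim holds for every n ≥ 1.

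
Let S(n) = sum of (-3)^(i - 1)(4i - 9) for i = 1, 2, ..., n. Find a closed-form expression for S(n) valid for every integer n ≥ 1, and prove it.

We claim S(n) = (-3)^n(-n + 2) - 2 for all n ≥ 1.
For the base case n = 1: S(1) = -5, and the closed form gives -5. They agree.
For the inductive step, assume it holds for an arbitrary i ≥ 1, so S(i) = (-3)^i(-i + 2) - 2.
Then S(i+1) = S(i) + ((-3)^i(4i - 5)) = ((-3)^i(-i + 2) - 2) + ((-3)^i(4i - 5)).
Simplifying, S(i+1) = -(-3)^(i + 1)i + (-3)^(i + 1) - 2 = (-3)^(i+1)(-(i+1) + 2) - 2,
which is the closed form with n = i+1.
By the principle of mathematical induction, the result holds for all n ≥ 1.

S(n) = (-3)^n(-n + 2) - 2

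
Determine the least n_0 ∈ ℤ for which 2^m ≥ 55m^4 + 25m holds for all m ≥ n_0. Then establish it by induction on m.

n_0 = 25

At m = 24: 16777216 < 18248280, so the inequality fails and n_0 ≥ 25. We prove 2^m ≥ 55m^4 + 25m for all m ≥ 25.
For the base case m = 25: 2^m = 33554432 and 55m^4 + 25m = 21485000, so 33554432 ≥ 21485000.
Suppose the result is true for m = r, so 2^r ≥ 55r^4 + 25r.
Then 2^(r + 1) = 2·(2^r) ≥ 2·(55r^4 + 25r).
Also, for r ≥ 25 we have 2·(55r^4 + 25r) ≥ 55(r+1)^4 + 25(r+1), since 2·(55r^4 + 25r) − (55(r+1)^4 + 25(r+1)) = 55r^4 - 220r^3 - 330r^2 - 195r - 80, which is nonnegative for all r ≥ 25.
Combining, 2^(r + 1) ≥ 55(r+1)^4 + 25(r+1).
By the principle of mathematical induction, the result holds for all m ≥ 25.
Hence the smallest such n_0 is 25.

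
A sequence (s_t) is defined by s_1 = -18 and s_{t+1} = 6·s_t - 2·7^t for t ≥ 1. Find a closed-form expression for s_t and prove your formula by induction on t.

Computing the first terms: s_1 = -18, s_2 = -122, s_3 = -830. This suggests s_t = -4·6^(t - 1) - 2·7^t.
Base case (t = 1): the formula gives -18 = -18 = s_1.
For the inductive step, assume it holds for an arbitrary r ≥ 1, so s_r = -4·6^(r - 1) - 2·7^r.
Then s_{r+1} = 6·s_r - 2·7^r = 6·(-4·6^(r - 1) - 2·7^r) - 2·7^r = -4·6^r - 2·7^(r + 1) = -4·6^((r+1) - 1) - 2·7^(r+1),
which is the claimed formula at t = r+1.
By the principle of mathematical induction, the result holds for all t ≥ 1.

s_t = -4·6^(t - 1) - 2·7^t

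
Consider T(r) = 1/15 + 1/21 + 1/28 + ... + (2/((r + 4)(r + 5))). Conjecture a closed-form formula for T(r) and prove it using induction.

We claim T(r) = 2r/(5(r + 5)) for all r ≥ 1.
For the base case r = 1: T(1) = 1/15, and the closed form gives 1/15. They agree.
Inductive step: assume the claim holds for r = p, so T(p) = 2p/(5(p + 5)).
Then T(p+1) = T(p) + (2/((p + 5)(p + 6))) = (2p/(5(p + 5))) + (2/((p + 5)(p + 6))).
Simplifying, T(p+1) = 2(p + 1)/(5(p + 6)) = 2(p+1)/(5((p+1) + 5)),
which is the closed form with r = p+1.
Hence, by induction on r, the claim holds for every r ≥ 1.

T(r) = 2r/(5(r + 5))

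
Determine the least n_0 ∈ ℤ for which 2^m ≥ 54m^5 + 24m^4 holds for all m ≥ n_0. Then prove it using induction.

n_0 = 31

At m = 30: 1073741824 < 1331640000, so the inequality fails and n_0 ≥ 31. We prove 2^m ≥ 54m^5 + 24m^4 for all m ≥ 31.
For the base case m = 31: 2^m = 2147483648 and 54m^5 + 24m^4 = 1568138658, so 2147483648 ≥ 1568138658.
Inductive step: suppose the statement holds for some p ≥ 31, so 2^p ≥ 54p^5 + 24p^4.
Then 2^(p + 1) = 2·(2^p) ≥ 2·(54p^5 + 24p^4).
Also, for p ≥ 31 we have 2·(54p^5 + 24p^4) ≥ 54(p+1)^5 + 24(p+1)^4, since 2·(54p^5 + 24p^4) − (54(p+1)^5 + 24(p+1)^4) = 54p^5 - 246p^4 - 636p^3 - 684p^2 - 366p - 78, which is nonnegative for all p ≥ 31.
Combining, 2^(p + 1) ≥ 54(p+1)^5 + 24(p+1)^4.
By induction, the statement is established for all m ≥ 31.
Hence the smallest such n_0 is 31.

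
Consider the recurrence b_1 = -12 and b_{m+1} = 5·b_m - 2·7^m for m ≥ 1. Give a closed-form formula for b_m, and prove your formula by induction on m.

b_m = -5^m - 7^m

Computing the first terms: b_1 = -12, b_2 = -74, b_3 = -468. This suggests b_m = -5^m - 7^m.
When m = 1: the formula gives -12 = -12 = b_1.
Suppose the result is true for m = k, so b_k = -5^k - 7^k.
Then b_{k+1} = 5·b_k - 2·7^k = 5·(-5^k - 7^k) - 2·7^k = -5^(k + 1) - 7^(k + 1),
which is the claimed formula at m = k+1.
This completes the induction.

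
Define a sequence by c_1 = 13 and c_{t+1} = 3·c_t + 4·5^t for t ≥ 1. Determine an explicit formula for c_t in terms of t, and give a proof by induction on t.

Computing the first terms: c_1 = 13, c_2 = 59, c_3 = 277. This suggests c_t = 3^t + 2·5^t.
Base step (t = 1): the formula gives 13 = 13 = c_1.
Inductive step: suppose the statement holds for some r ≥ 1, so c_r = 3^r + 2·5^r.
Then c_{r+1} = 3·c_r + 4·5^r = 3·(3^r + 2·5^r) + 4·5^r = 3^(r + 1) + 2·5^(r + 1),
which is the claimed formula at t = r+1.
By the principle of mathematical induction, the result holds for all t ≥ 1.

c_t = 3^t + 2·5^t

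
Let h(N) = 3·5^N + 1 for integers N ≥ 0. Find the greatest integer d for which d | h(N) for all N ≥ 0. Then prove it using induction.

d = 4

Computing the first values: h(0) = 4 and h(1) = 16; gcd(4, 16) = 4, so d ≤ 4.
We prove 4 | 3·5^N + 1 for all N ≥ 0 by induction on N.
Base step (N = 0): h(0) = 4 = 4·(1), so 4 | h(0).
Inductive step: suppose the statement holds for some p ≥ 0, i.e. 4 | h(p). Then
h(p+1) = 3·5^(p+1) + 1 = 5·(3·5^p + 1) - 4 = 5·h(p) - 4. The first term is divisible by 4 by the inductive hypothesis, and -4 is divisible by 4. Hence 4 | h(p+1).
By the principle of mathematical induction, the result holds for all N ≥ 0.
Therefore the largest such d is 4.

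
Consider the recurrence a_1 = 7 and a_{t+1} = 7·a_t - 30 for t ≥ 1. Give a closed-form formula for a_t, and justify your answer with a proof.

Computing the first terms: a_1 = 7, a_2 = 19, a_3 = 103. This suggests a_t = 2·7^(t - 1) + 5.
For the base case t = 1: the formula gives 7 = 7 = a_1.
For the inductive step, assume it holds for an arbitrary m ≥ 1, so a_m = 2·7^(m - 1) + 5.
Then a_{m+1} = 7·a_m - 30 = 7·(2·7^(m - 1) + 5) - 30 = 2·7^m + 5 = 2·7^((m+1) - 1) + 5,
which is the claimed formula at t = m+1.
Hence, by induction on t, the claim holds for every t ≥ 1.

a_t = 2·7^(t - 1) + 5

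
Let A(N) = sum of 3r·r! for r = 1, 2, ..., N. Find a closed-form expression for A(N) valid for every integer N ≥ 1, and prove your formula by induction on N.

A(N) = 3(N + 1)! - 3

We claim A(N) = 3(N + 1)! - 3 for all N ≥ 1.
Base step (N = 1): A(1) = 3, and the closed form gives 3. They agree.
For the inductive step, assume it holds for an arbitrary r ≥ 1, so A(r) = 3(r + 1)! - 3.
Then A(r+1) = A(r) + (3(r + 1)(r + 1)!) = (3(r + 1)! - 3) + (3(r + 1)(r + 1)!).
Simplifying, A(r+1) = 3((r+1) + 1)! - 3,
which is the closed form with N = r+1.
Hence, by induction on N, the claim holds for every N ≥ 1.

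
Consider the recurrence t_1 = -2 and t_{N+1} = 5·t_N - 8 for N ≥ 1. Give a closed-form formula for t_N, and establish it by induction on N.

Computing the first terms: t_1 = -2, t_2 = -18, t_3 = -98. This suggests t_N = -4·5^(N - 1) + 2.
When N = 1: the formula gives -2 = -2 = t_1.
Inductive step: suppose the statement holds for some j ≥ 1, so t_j = -4·5^(j - 1) + 2.
Then t_{j+1} = 5·t_j - 8 = 5·(-4·5^(j - 1) + 2) - 8 = -4·5^j + 2 = -4·5^((j+1) - 1) + 2,
which is the claimed formula at N = j+1.
By the principle of mathematical induction, the result holds for all N ≥ 1.

t_N = -4·5^(N - 1) + 2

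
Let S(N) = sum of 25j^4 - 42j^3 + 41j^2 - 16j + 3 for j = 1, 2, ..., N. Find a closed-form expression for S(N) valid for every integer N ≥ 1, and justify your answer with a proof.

S(N) = N(5N^4 + 2N^3 + N^2 + 2N + 1)

We claim S(N) = N(5N^4 + 2N^3 + N^2 + 2N + 1) for all N ≥ 1.
For the base case N = 1: S(1) = 11, and the closed form gives 11. They agree.
Suppose the result is true for N = j, so S(j) = j(5j^4 + 2j^3 + j^2 + 2j + 1).
Then S(j+1) = S(j) + (25j^4 + 58j^3 + 65j^2 + 40j + 11) = (j(5j^4 + 2j^3 + j^2 + 2j + 1)) + (25j^4 + 58j^3 + 65j^2 + 40j + 11).
Simplifying, S(j+1) = (j + 1)(5j^4 + 22j^3 + 37j^2 + 30j + 11) = (j+1)(5(j+1)^4 + 2(j+1)^3 + (j+1)^2 + 2(j+1) + 1),
which is the closed form with N = j+1.
Hence, by induction on N, the claim holds for every N ≥ 1.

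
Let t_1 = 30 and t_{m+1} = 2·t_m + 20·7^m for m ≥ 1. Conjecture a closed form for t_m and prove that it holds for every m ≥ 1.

t_m = 2^m + 4·7^m

Computing the first terms: t_1 = 30, t_2 = 200, t_3 = 1380. This suggests t_m = 2^m + 4·7^m.
When m = 1: the formula gives 30 = 30 = t_1.
For the inductive step, assume it holds for an arbitrary p ≥ 1, so t_p = 2^p + 4·7^p.
Then t_{p+1} = 2·t_p + 20·7^p = 2·(2^p + 4·7^p) + 20·7^p = 2^(p + 1) + 4·7^(p + 1),
which is the claimed formula at m = p+1.
By the principle of mathematical induction, the result holds for all m ≥ 1.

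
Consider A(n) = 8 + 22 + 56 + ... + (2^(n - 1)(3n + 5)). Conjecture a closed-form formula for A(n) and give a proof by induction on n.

We claim A(n) = 2^n(3n + 2) - 2 for all n ≥ 1.
When n = 1: A(1) = 8, and the closed form gives 8. They agree.
Suppose the result is true for n = i, so A(i) = 2^i(3i + 2) - 2.
Then A(i+1) = A(i) + (2^i(3i + 8)) = (2^i(3i + 2) - 2) + (2^i(3i + 8)).
Simplifying, A(i+1) = 6·2^i·i + 10·2^i - 2 = 2^(i+1)(3(i+1) + 2) - 2,
which is the closed form with n = i+1.
Hence, by induction on n, the claim holds for every n ≥ 1.

A(n) = 2^n(3n + 2) - 2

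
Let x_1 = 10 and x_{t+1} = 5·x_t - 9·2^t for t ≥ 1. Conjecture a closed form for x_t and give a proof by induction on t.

Computing the first terms: x_1 = 10, x_2 = 32, x_3 = 124. This suggests x_t = 3·2^t + 4·5^(t - 1).
When t = 1: the formula gives 10 = 10 = x_1.
Inductive step: suppose the statement holds for some m ≥ 1, so x_m = 3·2^m + 4·5^(m - 1).
Then x_{m+1} = 5·x_m - 9·2^m = 5·(3·2^m + 4·5^(m - 1)) - 9·2^m = 3·2^(m + 1) + 4·5^m = 3·2^(m+1) + 4·5^((m+1) - 1),
which is the claimed formula at t = m+1.
Hence, by induction on t, the claim holds for every t ≥ 1.

x_t = 3·2^t + 4·5^(t - 1)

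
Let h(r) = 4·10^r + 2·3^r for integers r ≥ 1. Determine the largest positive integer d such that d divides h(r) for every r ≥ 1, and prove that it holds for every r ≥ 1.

d = 2

Computing the first values: h(1) = 46 and h(2) = 418; gcd(46, 418) = 2, so d ≤ 2.
We prove 2 | 4·10^r + 2·3^r for all r ≥ 1 by induction on r.
Base step (r = 1): h(1) = 46 = 2·(23), so 2 | h(1).
Suppose the result is true for r = i, i.e. 2 | h(i). Then
h(i+1) − 10·h(i) = (4·10^(i+1) + 2·3^(i+1)) − 10·(4·10^i + 2·3^i) = (2)·3^i·(3 − 10) = (-14)·3^i. Since 2 | h(i) by the inductive hypothesis, 2 | 10·h(i); and 2 | -14 since -14 = 2·-7. Therefore 2 | h(i+1).
By the principle of mathematical induction, the result holds for all r ≥ 1.
Therefore the largest such d is 2.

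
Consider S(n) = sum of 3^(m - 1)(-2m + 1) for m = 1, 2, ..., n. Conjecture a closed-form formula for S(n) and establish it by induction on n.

S(n) = 3^n(-n + 1) - 1

We claim S(n) = 3^n(-n + 1) - 1 for all n ≥ 1.
Base step (n = 1): S(1) = -1, and the closed form gives -1. They agree.
Inductive step: assume the claim holds for n = m, so S(m) = 3^m(-m + 1) - 1.
Then S(m+1) = S(m) + (3^m(-2m - 1)) = (3^m(-m + 1) - 1) + (3^m(-2m - 1)).
Simplifying, S(m+1) = -3·3^m·m - 1 = 3^(m+1)(-(m+1) + 1) - 1,
which is the closed form with n = m+1.
Hence, by induction on n, the claim holds for every n ≥ 1.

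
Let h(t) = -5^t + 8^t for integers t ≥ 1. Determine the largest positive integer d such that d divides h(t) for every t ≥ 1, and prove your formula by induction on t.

d = 3

Computing the first values: h(1) = 3 and h(2) = 39; gcd(3, 39) = 3, so d ≤ 3.
We prove 3 | -5^t + 8^t for all t ≥ 1 by induction on t.
Base step (t = 1): h(1) = 3 = 3·(1), so 3 | h(1).
Inductive step: assume the claim holds for t = r, i.e. 3 | h(r). Then
8^{r+1} − 5^{r+1} = 8·8^r − 5·5^r = 8·(8^r − 5^r) + (3)·5^r. The first term is divisible by 3 by the inductive hypothesis, and the second term (3)·5^r is divisible by 3 since 3 | 3. Hence 3 | h(r+1).
By induction, the statement is established for all t ≥ 1.
Therefore the largest such d is 3.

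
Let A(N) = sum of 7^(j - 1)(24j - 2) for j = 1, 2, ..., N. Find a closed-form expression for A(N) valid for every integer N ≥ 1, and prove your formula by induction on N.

A(N) = 7^N(4N - 1) + 1

We claim A(N) = 7^N(4N - 1) + 1 for all N ≥ 1.
For the base case N = 1: A(1) = 22, and the closed form gives 22. They agree.
For the inductive step, assume it holds for an arbitrary j ≥ 1, so A(j) = 7^j(4j - 1) + 1.
Then A(j+1) = A(j) + (7^j(24j + 22)) = (7^j(4j - 1) + 1) + (7^j(24j + 22)).
Simplifying, A(j+1) = 28·7^j·j + 21·7^j + 1 = 7^(j+1)(4(j+1) - 1) + 1,
which is the closed form with N = j+1.
Hence, by induction on N, the claim holds for every N ≥ 1.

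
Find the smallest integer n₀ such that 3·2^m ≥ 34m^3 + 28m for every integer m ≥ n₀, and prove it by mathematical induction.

At m = 15: 98304 < 115170, so the inequality fails and n₀ ≥ 16. We prove 3·2^m ≥ 34m^3 + 28m for all m ≥ 16.
Base case (m = 16): 3·2^m = 196608 and 34m^3 + 28m = 139712, so 196608 ≥ 139712.
Inductive step: suppose the statement holds for some i ≥ 16, so 3·2^i ≥ 34i^3 + 28i.
Then 3·2^(i + 1) = 2·(3·2^i) ≥ 2·(34i^3 + 28i).
Also, for i ≥ 16 we have 2·(34i^3 + 28i) ≥ 34(i+1)^3 + 28(i+1), since 2·(34i^3 + 28i) − (34(i+1)^3 + 28(i+1)) = 34i^3 - 102i^2 - 74i - 62, which is nonnegative for all i ≥ 16.
Combining, 3·2^(i + 1) ≥ 34(i+1)^3 + 28(i+1).
Hence, by induction on m, the claim holds for every m ≥ 16.
Hence the smallest such n₀ is 16.

n₀ = 16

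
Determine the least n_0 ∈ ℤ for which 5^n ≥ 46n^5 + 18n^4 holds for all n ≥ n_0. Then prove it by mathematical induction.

n_0 = 10

At n = 9: 1953125 < 2834352, so the inequality fails and n_0 ≥ 10. We prove 5^n ≥ 46n^5 + 18n^4 for all n ≥ 10.
When n = 10: 5^n = 9765625 and 46n^5 + 18n^4 = 4780000, so 9765625 ≥ 4780000.
Suppose the result is true for n = r, so 5^r ≥ 46r^5 + 18r^4.
Then 5^(r + 1) = 5·(5^r) ≥ 5·(46r^5 + 18r^4).
Also, for r ≥ 10 we have 5·(46r^5 + 18r^4) ≥ 46(r+1)^5 + 18(r+1)^4, since 5·(46r^5 + 18r^4) − (46(r+1)^5 + 18(r+1)^4) = 184r^5 - 158r^4 - 532r^3 - 568r^2 - 302r - 64, which is nonnegative for all r ≥ 10.
Combining, 5^(r + 1) ≥ 46(r+1)^5 + 18(r+1)^4.
By induction, the statement is established for all n ≥ 10.
Hence the smallest such n_0 is 10.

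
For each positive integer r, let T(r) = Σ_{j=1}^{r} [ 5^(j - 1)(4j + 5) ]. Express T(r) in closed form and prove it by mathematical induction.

T(r) = 5^r(r + 1) - 1

We claim T(r) = 5^r(r + 1) - 1 for all r ≥ 1.
Base step (r = 1): T(1) = 9, and the closed form gives 9. They agree.
For the inductive step, assume it holds for an arbitrary j ≥ 1, so T(j) = 5^j(j + 1) - 1.
Then T(j+1) = T(j) + (5^j(4j + 9)) = (5^j(j + 1) - 1) + (5^j(4j + 9)).
Simplifying, T(j+1) = 5·5^j·j + 10·5^j - 1 = 5^(j+1)((j+1) + 1) - 1,
which is the closed form with r = j+1.
Hence, by induction on r, the claim holds for every r ≥ 1.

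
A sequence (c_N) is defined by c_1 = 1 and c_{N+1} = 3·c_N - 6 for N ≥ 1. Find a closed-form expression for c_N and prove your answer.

c_N = -2·3^(N - 1) + 3

Computing the first terms: c_1 = 1, c_2 = -3, c_3 = -15. This suggests c_N = -2·3^(N - 1) + 3.
Base step (N = 1): the formula gives 1 = 1 = c_1.
Inductive step: suppose the statement holds for some j ≥ 1, so c_j = -2·3^(j - 1) + 3.
Then c_{j+1} = 3·c_j - 6 = 3·(-2·3^(j - 1) + 3) - 6 = -2·3^j + 3 = -2·3^((j+1) - 1) + 3,
which is the claimed formula at N = j+1.
By induction, the statement is established for all N ≥ 1.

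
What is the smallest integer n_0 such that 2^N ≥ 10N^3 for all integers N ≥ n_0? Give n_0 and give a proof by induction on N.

At N = 15: 32768 < 33750, so the inequality fails and n_0 ≥ 16. We prove 2^N ≥ 10N^3 for all N ≥ 16.
For the base case N = 16: 2^N = 65536 and 10N^3 = 40960, so 65536 ≥ 40960.
Suppose the result is true for N = r, so 2^r ≥ 10r^3.
Then 2^(r + 1) = 2·(2^r) ≥ 2·(10r^3).
Also, for r ≥ 16 we have 2·(10r^3) ≥ 10(r+1)^3, since 2 ≥ (1 + 1/r)^3 for all r ≥ 16.
Combining, 2^(r + 1) ≥ 10(r+1)^3.
By the principle of mathematical induction, the result holds for all N ≥ 16.
Hence the smallest such n_0 is 16.

n_0 = 16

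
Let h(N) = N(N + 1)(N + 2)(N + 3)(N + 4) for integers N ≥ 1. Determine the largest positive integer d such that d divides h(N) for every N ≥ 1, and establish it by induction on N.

d = 120

Computing the first values: h(1) = 120 and h(2) = 720; gcd(120, 720) = 120, so d ≤ 120.
We prove 120 | N(N + 1)(N + 2)(N + 3)(N + 4) for all N ≥ 1 by induction on N.
For the base case N = 1: h(1) = 120 = 120·(1), so 120 | h(1).
For the inductive step, assume it holds for an arbitrary k ≥ 1, i.e. 120 | h(k). Then
h(k+1) − h(k) = (k+1)·(k+2)·(k+3)·(k+4)·(k+5) − k·(k+1)·(k+2)·(k+3)·(k+4) = (k+1)·(k+2)·(k+3)·(k+4)·[(k+5) − k] = 5·(k+1)·(k+2)·(k+3)·(k+4). The product of 4 consecutive integers is divisible by (4)! = 24, so h(k+1) − h(k) is divisible by 5·24 = 120. By the inductive hypothesis 120 | h(k), hence 120 | h(k+1).
By induction, the statement is established for all N ≥ 1.
Therefore the largest such d is 120.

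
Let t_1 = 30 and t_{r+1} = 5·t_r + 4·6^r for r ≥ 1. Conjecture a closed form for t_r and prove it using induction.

Computing the first terms: t_1 = 30, t_2 = 174, t_3 = 1014. This suggests t_r = 6·5^(r - 1) + 4·6^r.
Base case (r = 1): the formula gives 30 = 30 = t_1.
Inductive step: assume the claim holds for r = k, so t_k = 6·5^(k - 1) + 4·6^k.
Then t_{k+1} = 5·t_k + 4·6^k = 5·(6·5^(k - 1) + 4·6^k) + 4·6^k = 6·5^k + 4·6^(k + 1) = 6·5^((k+1) - 1) + 4·6^(k+1),
which is the claimed formula at r = k+1.
This completes the induction.

t_r = 6·5^(r - 1) + 4·6^r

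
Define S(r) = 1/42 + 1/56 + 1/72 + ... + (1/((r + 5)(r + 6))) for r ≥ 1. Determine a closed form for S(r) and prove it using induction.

S(r) = r/(6(r + 6))

We claim S(r) = r/(6(r + 6)) for all r ≥ 1.
Base step (r = 1): S(1) = 1/42, and the closed form gives 1/42. They agree.
Inductive step: assume the claim holds for r = k, so S(k) = k/(6(k + 6)).
Then S(k+1) = S(k) + (1/((k + 6)(k + 7))) = (k/(6(k + 6))) + (1/((k + 6)(k + 7))).
Simplifying, S(k+1) = (k + 1)/(6(k + 7)) = (k+1)/(6((k+1) + 6)),
which is the closed form with r = k+1.
By the principle of mathematical induction, the result holds for all r ≥ 1.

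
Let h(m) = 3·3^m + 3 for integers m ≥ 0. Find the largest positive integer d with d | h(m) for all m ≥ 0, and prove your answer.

d = 6

Computing the first values: h(0) = 6 and h(1) = 12; gcd(6, 12) = 6, so d ≤ 6.
We prove 6 | 3·3^m + 3 for all m ≥ 0 by induction on m.
Base step (m = 0): h(0) = 6 = 6·(1), so 6 | h(0).
For the inductive step, assume it holds for an arbitrary p ≥ 0, i.e. 6 | h(p). Then
h(p+1) = 3·3^(p+1) + 3 = 3·(3·3^p + 3) - 6 = 3·h(p) - 6. The first term is divisible by 6 by the inductive hypothesis, and -6 is divisible by 6. Hence 6 | h(p+1).
This completes the induction.
Therefore the largest such d is 6.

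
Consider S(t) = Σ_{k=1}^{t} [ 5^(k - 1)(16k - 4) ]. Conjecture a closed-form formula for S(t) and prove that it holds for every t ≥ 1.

S(t) = 2·5^t(2t - 1) + 2

We claim S(t) = 2·5^t(2t - 1) + 2 for all t ≥ 1.
Base step (t = 1): S(1) = 12, and the closed form gives 12. They agree.
Suppose the result is true for t = k, so S(k) = 2·5^k(2k - 1) + 2.
Then S(k+1) = S(k) + (5^k(16k + 12)) = (2·5^k(2k - 1) + 2) + (5^k(16k + 12)).
Simplifying, S(k+1) = 20·5^k·k + 10·5^k + 2 = 2·5^(k+1)(2(k+1) - 1) + 2,
which is the closed form with t = k+1.
Hence, by induction on t, the claim holds for every t ≥ 1.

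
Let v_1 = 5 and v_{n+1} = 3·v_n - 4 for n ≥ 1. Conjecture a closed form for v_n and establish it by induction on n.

v_n = 3^n + 2

Computing the first terms: v_1 = 5, v_2 = 11, v_3 = 29. This suggests v_n = 3^n + 2.
When n = 1: the formula gives 5 = 5 = v_1.
For the inductive step, assume it holds for an arbitrary j ≥ 1, so v_j = 3^j + 2.
Then v_{j+1} = 3·v_j - 4 = 3·(3^j + 2) - 4 = 3^(j + 1) + 2,
which is the claimed formula at n = j+1.
Hence, by induction on n, the claim holds for every n ≥ 1.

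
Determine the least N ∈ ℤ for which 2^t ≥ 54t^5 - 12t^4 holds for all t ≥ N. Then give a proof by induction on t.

N = 31

At t = 30: 1073741824 < 1302480000, so the inequality fails and N ≥ 31. We prove 2^t ≥ 54t^5 - 12t^4 for all t ≥ 31.
For the base case t = 31: 2^t = 2147483648 and 54t^5 - 12t^4 = 1534891902, so 2147483648 ≥ 1534891902.
Inductive step: suppose the statement holds for some m ≥ 31, so 2^m ≥ 54m^5 - 12m^4.
Then 2^(m + 1) = 2·(2^m) ≥ 2·(54m^5 - 12m^4).
Also, for m ≥ 31 we have 2·(54m^5 - 12m^4) ≥ 54(m+1)^5 - 12(m+1)^4, since 2·(54m^5 - 12m^4) − (54(m+1)^5 - 12(m+1)^4) = 54m^5 - 282m^4 - 492m^3 - 468m^2 - 222m - 42, which is nonnegative for all m ≥ 31.
Combining, 2^(m + 1) ≥ 54(m+1)^5 - 12(m+1)^4.
Hence, by induction on t, the claim holds for every t ≥ 31.
Hence the smallest such N is 31.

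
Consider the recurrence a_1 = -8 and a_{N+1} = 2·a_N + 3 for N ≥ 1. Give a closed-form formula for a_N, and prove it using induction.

Computing the first terms: a_1 = -8, a_2 = -13, a_3 = -23. This suggests a_N = -5·2^(N - 1) - 3.
When N = 1: the formula gives -8 = -8 = a_1.
Inductive step: suppose the statement holds for some p ≥ 1, so a_p = -5·2^(p - 1) - 3.
Then a_{p+1} = 2·a_p + 3 = 2·(-5·2^(p - 1) - 3) + 3 = -5·2^p - 3 = -5·2^((p+1) - 1) - 3,
which is the claimed formula at N = p+1.
By the principle of mathematical induction, the result holds for all N ≥ 1.

a_N = -5·2^(N - 1) - 3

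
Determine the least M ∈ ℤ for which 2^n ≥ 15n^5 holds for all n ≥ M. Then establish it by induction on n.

M = 28

At n = 27: 134217728 < 215233605, so the inequality fails and M ≥ 28. We prove 2^n ≥ 15n^5 for all n ≥ 28.
When n = 28: 2^n = 268435456 and 15n^5 = 258155520, so 268435456 ≥ 258155520.
For the inductive step, assume it holds for an arbitrary i ≥ 28, so 2^i ≥ 15i^5.
Then 2^(i + 1) = 2·(2^i) ≥ 2·(15i^5).
Also, for i ≥ 28 we have 2·(15i^5) ≥ 15(i+1)^5, since 2 ≥ (1 + 1/i)^5 for all i ≥ 28.
Combining, 2^(i + 1) ≥ 15(i+1)^5.
By induction, the statement is established for all n ≥ 28.
Hence the smallest such M is 28.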